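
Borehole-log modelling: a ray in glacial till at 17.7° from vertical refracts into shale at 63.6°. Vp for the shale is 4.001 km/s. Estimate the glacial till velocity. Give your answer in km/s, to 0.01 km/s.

Snell's law: sin 17.7°/V₁ = sin 63.6°/V₂.
V₁ = V₂·sin 17.7°/sin 63.6° = 4.001 × 0.3394 = 1.36 km/s.

1.36 km/s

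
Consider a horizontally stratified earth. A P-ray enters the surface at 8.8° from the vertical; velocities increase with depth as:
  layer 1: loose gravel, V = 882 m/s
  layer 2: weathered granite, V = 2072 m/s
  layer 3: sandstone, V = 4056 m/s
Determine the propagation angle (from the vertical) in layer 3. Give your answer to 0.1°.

44.7°

Ray parameter p = sin 8.8° / 882 = 1.7345e-04 s/m.
sin θ_3 = p·V_3 = 1.7345e-04 × 4056 = 0.7035.
θ_3 = arcsin 0.7035 = 44.71°.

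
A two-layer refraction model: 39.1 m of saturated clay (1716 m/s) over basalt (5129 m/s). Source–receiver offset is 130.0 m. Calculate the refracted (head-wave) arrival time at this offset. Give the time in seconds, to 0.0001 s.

t = x/V₂ + 2h·√(V₂²−V₁²)/(V₁V₂).
√(V₂²−V₁²) = √(5129²−1716²) = 4833.4 m/s; delay term = 2·39.1·4833.4/(1716·5129) = 0.04294 s.
t = 130.0/5129 + 0.04294 = 0.06829 s.

0.0683 s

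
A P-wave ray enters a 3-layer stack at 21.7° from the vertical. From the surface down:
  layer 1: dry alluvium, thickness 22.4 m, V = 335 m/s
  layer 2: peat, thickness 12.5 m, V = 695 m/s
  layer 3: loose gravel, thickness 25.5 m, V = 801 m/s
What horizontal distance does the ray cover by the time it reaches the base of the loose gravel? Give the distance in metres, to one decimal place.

72.1 m

Apply Snell's law at each interface; in layer i the horizontal offset is hᵢ·tan θᵢ.
Layer 1: θ = 21.70°; offset = 22.4·tan 21.70° = 8.914 m.
Layer 2: sin θ = 695·sin 21.7°/335 = 0.7671, θ = 50.09°; offset = 12.5·tan 50.09° = 14.946 m.
Layer 3: sin θ = 801·sin 21.7°/335 = 0.8841, θ = 62.14°; offset = 25.5·tan 62.14° = 48.240 m.
Summing the layer offsets gives 72.100 m.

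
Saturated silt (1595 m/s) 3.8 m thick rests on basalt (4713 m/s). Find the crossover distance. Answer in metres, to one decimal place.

x_cross = 2h·√((V₂+V₁)/(V₂−V₁)).
(V₂+V₁)/(V₂−V₁) = (4713+1595)/(4713−1595) = 2.0231; √ = 1.4224.
x_cross = 2·3.8·1.4224 = 10.81 m.

10.8 m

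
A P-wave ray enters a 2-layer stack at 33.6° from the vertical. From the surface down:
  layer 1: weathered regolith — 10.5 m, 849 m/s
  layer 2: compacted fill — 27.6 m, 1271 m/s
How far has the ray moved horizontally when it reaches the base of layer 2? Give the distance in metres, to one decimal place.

47.8 m

p = sin θ₁/V₁ = sin 33.6°/849 = 6.5182e-04 s/m is conserved through the stack.
Layer 1: θ = 33.60°; offset = 10.5·tan 33.60° = 6.976 m.
Layer 2: sin θ = p·1271 = 0.8285 → θ = 55.94°; offset = 27.6·tan 55.94° = 40.827 m.
Σ offsets = 47.804 m.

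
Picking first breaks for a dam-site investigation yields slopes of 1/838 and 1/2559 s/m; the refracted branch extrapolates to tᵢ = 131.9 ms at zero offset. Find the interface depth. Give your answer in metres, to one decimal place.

58.5 m

θ_c = arcsin(838/2559) = 19.12°; cos θ_c = 0.9449.
tᵢ = 2h cos θ_c/V₁ ⇒ h = tᵢ·V₁/(2 cos θ_c) = 0.1319·838/(2·0.9449) = 58.49 m.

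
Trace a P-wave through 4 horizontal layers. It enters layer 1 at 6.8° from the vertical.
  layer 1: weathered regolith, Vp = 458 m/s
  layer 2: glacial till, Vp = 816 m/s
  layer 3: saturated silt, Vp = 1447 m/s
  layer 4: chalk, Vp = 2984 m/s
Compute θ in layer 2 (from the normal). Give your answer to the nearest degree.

12°

Snell's law across each interface conserves sin θ / V, so sin θ_2 = V_2·sin θ₁/V₁.
sin θ_2 = 816 × sin 6.8° / 458 = 0.2110.
θ_2 = 12.18° from the vertical.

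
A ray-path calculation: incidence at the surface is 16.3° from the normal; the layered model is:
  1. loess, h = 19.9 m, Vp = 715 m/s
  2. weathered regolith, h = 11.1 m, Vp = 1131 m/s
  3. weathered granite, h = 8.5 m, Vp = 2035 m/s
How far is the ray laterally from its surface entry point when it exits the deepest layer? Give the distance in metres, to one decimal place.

Apply Snell's law at each interface; in layer i the horizontal offset is hᵢ·tan θᵢ.
Layer 1: θ = 16.30°; offset = 19.9·tan 16.30° = 5.819 m.
Layer 2: sin θ = 1131·sin 16.3°/715 = 0.4440, θ = 26.36°; offset = 11.1·tan 26.36° = 5.500 m.
Layer 3: sin θ = 2035·sin 16.3°/715 = 0.7988, θ = 53.02°; offset = 8.5·tan 53.02° = 11.287 m.
Total horizontal offset = 22.606 m.

22.6 m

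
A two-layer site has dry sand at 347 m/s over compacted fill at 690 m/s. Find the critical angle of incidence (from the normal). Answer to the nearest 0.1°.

Critical incidence: sin θ_c = V₁/V₂ = 347/690 = 0.5029.
θ_c = arcsin 0.5029 = 30.19°.

30.2°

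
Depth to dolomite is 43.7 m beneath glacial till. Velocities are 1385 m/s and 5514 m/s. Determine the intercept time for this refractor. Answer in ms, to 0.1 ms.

61.1 ms

tᵢ = 2h·√(V₂²−V₁²)/(V₁V₂).
√(V₂²−V₁²) = √(5514²−1385²) = 5337.2 m/s.
tᵢ = 2·43.7·5337.2/(1385·5514) = 0.06108 s.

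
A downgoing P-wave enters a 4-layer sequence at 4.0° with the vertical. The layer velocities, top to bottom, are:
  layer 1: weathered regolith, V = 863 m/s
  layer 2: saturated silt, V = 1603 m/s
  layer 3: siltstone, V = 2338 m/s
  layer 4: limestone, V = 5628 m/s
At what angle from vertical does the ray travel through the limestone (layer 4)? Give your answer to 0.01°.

27.06°

Ray parameter p = sin 4.0° / 863 = 8.0830e-05 s/m.
sin θ_4 = p·V_4 = 8.0830e-05 × 5628 = 0.4549.
θ_4 = arcsin 0.4549 = 27.06°.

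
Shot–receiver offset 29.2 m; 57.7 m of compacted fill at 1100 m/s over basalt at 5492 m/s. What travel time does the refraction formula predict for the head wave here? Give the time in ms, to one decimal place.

t = x/V₂ + 2h·√(V₂²−V₁²)/(V₁V₂).
√(V₂²−V₁²) = √(5492²−1100²) = 5380.7 m/s; delay term = 2·57.7·5380.7/(1100·5492) = 0.10278 s.
t = 29.2/5492 + 0.10278 = 0.10810 s.

108.1 ms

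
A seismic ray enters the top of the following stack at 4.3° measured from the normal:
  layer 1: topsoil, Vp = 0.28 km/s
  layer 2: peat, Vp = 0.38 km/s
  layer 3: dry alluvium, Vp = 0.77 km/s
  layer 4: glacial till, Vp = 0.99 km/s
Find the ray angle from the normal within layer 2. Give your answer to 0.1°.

Ray parameter p = sin 4.3° / 0.28 = 2.6778e-01 s/km.
sin θ_2 = p·V_2 = 2.6778e-01 × 0.38 = 0.1018.
θ_2 = 5.84° from the vertical.

5.8°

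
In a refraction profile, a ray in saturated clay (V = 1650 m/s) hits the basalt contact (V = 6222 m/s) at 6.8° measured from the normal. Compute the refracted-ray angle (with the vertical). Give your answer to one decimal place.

26.5°

Snell's law: sin θ₂ = (V₂/V₁)·sin θ₁ = (6222/1650)·sin 6.8° = 0.4465.
θ₂ = arcsin 0.4465 = 26.52° from the normal.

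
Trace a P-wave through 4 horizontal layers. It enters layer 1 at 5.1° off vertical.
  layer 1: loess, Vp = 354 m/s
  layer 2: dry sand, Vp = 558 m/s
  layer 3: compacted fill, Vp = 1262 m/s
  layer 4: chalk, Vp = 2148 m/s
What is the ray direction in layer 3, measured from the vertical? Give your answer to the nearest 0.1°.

18.5°

Ray parameter p = sin 5.1° / 354 = 2.5111e-04 s/m.
sin θ_3 = p·V_3 = 2.5111e-04 × 1262 = 0.3169.
θ_3 = arcsin 0.3169 = 18.48°.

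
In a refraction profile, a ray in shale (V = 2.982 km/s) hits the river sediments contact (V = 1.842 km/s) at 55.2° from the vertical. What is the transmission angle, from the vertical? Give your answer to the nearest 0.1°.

30.5°

Snell's law: sin θ₂ = (V₂/V₁)·sin θ₁ = (1.842/2.982)·sin 55.2° = 0.5072.
θ₂ = arcsin 0.5072 = 30.48° from the normal.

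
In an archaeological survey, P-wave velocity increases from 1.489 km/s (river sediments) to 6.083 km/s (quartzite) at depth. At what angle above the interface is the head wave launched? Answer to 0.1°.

Critical incidence: sin θ_c = V₁/V₂ = 1.489/6.083 = 0.2448.
θ_c = arcsin 0.2448 = 14.17°.
Measured from the interface: 90° − 14.17° = 75.83°.

75.8°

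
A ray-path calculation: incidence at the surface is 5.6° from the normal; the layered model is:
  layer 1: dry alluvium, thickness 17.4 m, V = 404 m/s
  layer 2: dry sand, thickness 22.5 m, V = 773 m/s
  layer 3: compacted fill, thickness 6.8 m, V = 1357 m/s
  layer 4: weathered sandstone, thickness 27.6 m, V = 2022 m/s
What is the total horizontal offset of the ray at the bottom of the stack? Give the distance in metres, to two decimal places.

23.79 m

Ray parameter p = sin 5.6° / 404 m/s = 2.4154e-04 s/m.
Layer 1: θ = 5.60°; offset = 17.4·tan 5.60° = 1.7061 m.
Layer 2: sin θ = p·773 = 0.1867 → θ = 10.76°; offset = 22.5·tan 10.76° = 4.2762 m.
Layer 3: sin θ = p·1357 = 0.3278 → θ = 19.13°; offset = 6.8·tan 19.13° = 2.3592 m.
Layer 4: sin θ = p·2022 = 0.4884 → θ = 29.24°; offset = 27.6·tan 29.24° = 15.4475 m.
Total horizontal offset = 23.7889 m.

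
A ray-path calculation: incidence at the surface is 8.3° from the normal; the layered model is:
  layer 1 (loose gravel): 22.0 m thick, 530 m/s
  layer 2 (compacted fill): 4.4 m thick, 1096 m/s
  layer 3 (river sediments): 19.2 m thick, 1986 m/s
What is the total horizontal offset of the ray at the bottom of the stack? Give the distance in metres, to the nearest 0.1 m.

p = sin θ₁/V₁ = sin 8.3°/530 = 2.7237e-04 s/m is conserved through the stack.
Layer 1: θ = 8.30°; offset = 22.0·tan 8.30° = 3.209 m.
Layer 2: sin θ = p·1096 = 0.2985 → θ = 17.37°; offset = 4.4·tan 17.37° = 1.376 m.
Layer 3: sin θ = p·1986 = 0.5409 → θ = 32.75°; offset = 19.2·tan 32.75° = 12.348 m.
Summing the layer offsets gives 16.934 m.

16.9 m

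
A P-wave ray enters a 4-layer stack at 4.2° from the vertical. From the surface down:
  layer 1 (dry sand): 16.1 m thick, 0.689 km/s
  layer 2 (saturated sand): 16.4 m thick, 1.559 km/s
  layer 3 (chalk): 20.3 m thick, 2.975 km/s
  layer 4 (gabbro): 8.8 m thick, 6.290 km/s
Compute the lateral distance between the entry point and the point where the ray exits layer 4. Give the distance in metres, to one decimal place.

Apply Snell's law at each interface; in layer i the horizontal offset is hᵢ·tan θᵢ.
Layer 1: θ = 4.20°; offset = 16.1·tan 4.20° = 1.182 m.
Layer 2: sin θ = 1.559·sin 4.2°/0.689 = 0.1657, θ = 9.54°; offset = 16.4·tan 9.54° = 2.756 m.
Layer 3: sin θ = 2.975·sin 4.2°/0.689 = 0.3162, θ = 18.44°; offset = 20.3·tan 18.44° = 6.767 m.
Layer 4: sin θ = 6.290·sin 4.2°/0.689 = 0.6686, θ = 41.96°; offset = 8.8·tan 41.96° = 7.912 m.
Total horizontal offset = 18.617 m.

18.6 m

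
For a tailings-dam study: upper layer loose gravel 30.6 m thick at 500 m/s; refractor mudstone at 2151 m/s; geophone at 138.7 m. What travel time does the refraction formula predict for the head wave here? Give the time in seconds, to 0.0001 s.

t = x/V₂ + 2h·√(V₂²−V₁²)/(V₁V₂).
√(V₂²−V₁²) = √(2151²−500²) = 2092.1 m/s; delay term = 2·30.6·2092.1/(500·2151) = 0.11905 s.
t = 138.7/2151 + 0.11905 = 0.18353 s.

0.1835 s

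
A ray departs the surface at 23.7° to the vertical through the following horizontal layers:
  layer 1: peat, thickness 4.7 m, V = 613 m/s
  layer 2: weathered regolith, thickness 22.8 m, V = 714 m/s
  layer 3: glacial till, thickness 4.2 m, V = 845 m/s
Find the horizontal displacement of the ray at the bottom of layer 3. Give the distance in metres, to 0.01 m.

p = sin θ₁/V₁ = sin 23.7°/613 = 6.5571e-04 s/m is conserved through the stack.
Layer 1: θ = 23.70°; offset = 4.7·tan 23.70° = 2.0632 m.
Layer 2: sin θ = p·714 = 0.4682 → θ = 27.92°; offset = 22.8·tan 27.92° = 12.0800 m.
Layer 3: sin θ = p·845 = 0.5541 → θ = 33.65°; offset = 4.2·tan 33.65° = 2.7954 m.
Σ offsets = 16.9386 m.

16.94 m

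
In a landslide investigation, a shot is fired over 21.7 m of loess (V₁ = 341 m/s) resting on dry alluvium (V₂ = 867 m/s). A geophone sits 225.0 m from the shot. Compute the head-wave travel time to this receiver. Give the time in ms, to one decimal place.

θ_c = arcsin(V₁/V₂) = arcsin(341/867) = 23.16°, cos θ_c = 0.9194.
Intercept time tᵢ = 2h cos θ_c / V₁ = 2·21.7·0.9194/341 = 0.11702 s.
t = x/V₂ + tᵢ = 225.0/867 + 0.11702 = 0.37653 s.

376.5 ms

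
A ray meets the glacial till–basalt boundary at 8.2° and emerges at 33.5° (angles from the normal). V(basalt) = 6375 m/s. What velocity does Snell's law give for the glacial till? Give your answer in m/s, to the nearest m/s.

Snell's law: sin 8.2°/V₁ = sin 33.5°/V₂.
V₁ = V₂·sin 8.2°/sin 33.5° = 6375 × 0.2584 = 1647.40 m/s.

1647 m/s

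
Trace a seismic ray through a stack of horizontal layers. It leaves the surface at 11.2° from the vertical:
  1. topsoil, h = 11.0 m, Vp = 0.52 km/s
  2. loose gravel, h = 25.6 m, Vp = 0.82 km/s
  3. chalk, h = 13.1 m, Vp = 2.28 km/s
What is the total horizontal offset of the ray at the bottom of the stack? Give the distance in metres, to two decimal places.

31.70 m

p = sin θ₁/V₁ = sin 11.2°/0.52 = 3.7353e-01 s/km is conserved through the stack.
Layer 1: θ = 11.20°; offset = 11.0·tan 11.20° = 2.1781 m.
Layer 2: sin θ = p·0.82 = 0.3063 → θ = 17.84°; offset = 25.6·tan 17.84° = 8.2370 m.
Layer 3: sin θ = p·2.28 = 0.8516 → θ = 58.39°; offset = 13.1·tan 58.39° = 21.2861 m.
Σ offsets = 31.7011 m.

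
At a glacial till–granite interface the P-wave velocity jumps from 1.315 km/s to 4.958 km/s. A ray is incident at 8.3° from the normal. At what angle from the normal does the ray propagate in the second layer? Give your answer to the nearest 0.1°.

33.0°

Snell's law: sin θ₂ = (V₂/V₁)·sin θ₁ = (4.958/1.315)·sin 8.3° = 0.5443.
θ₂ = sin⁻¹(0.5443) = 32.97° (from vertical).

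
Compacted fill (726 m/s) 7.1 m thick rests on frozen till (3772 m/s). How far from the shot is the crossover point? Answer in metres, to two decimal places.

x_cross = 2h·√((V₂+V₁)/(V₂−V₁)).
(V₂+V₁)/(V₂−V₁) = (3772+726)/(3772−726) = 1.4767; √ = 1.2152.
x_cross = 2·7.1·1.2152 = 17.26 m.

17.26 m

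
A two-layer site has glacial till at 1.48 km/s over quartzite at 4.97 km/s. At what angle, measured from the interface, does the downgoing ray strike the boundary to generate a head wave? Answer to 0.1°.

72.7°

Critical incidence: sin θ_c = V₁/V₂ = 1.48/4.97 = 0.2978.
θ_c = arcsin 0.2978 = 17.32°.
Measured from the interface: 90° − 17.32° = 72.68°.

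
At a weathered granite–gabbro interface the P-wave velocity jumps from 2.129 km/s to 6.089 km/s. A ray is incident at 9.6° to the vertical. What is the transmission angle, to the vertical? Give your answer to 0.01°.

Snell's law: sin θ₂ = (V₂/V₁)·sin θ₁ = (6.089/2.129)·sin 9.6° = 0.4770.
θ₂ = arcsin 0.4770 = 28.49° from the normal.

28.49°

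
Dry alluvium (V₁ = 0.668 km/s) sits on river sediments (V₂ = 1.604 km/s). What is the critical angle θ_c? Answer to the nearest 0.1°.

24.6°

Critical incidence: sin θ_c = V₁/V₂ = 0.668/1.604 = 0.4165.
θ_c = arcsin 0.4165 = 24.61°.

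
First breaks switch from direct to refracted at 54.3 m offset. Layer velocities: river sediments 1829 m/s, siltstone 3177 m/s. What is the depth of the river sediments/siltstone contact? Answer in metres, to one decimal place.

x_cross = 2h·√((V₂+V₁)/(V₂−V₁)) → h = x_cross / (2·√((V₂+V₁)/(V₂−V₁))).
√((V₂+V₁)/(V₂−V₁)) = √((3177+1829)/(3177−1829)) = 1.9271.
h = 54.3 / (2·1.9271) = 14.09 m.

14.1 m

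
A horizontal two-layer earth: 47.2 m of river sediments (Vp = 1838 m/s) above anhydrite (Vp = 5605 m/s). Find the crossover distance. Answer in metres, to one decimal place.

x_cross = 2h·√((V₂+V₁)/(V₂−V₁)).
(V₂+V₁)/(V₂−V₁) = (5605+1838)/(5605−1838) = 1.9758; √ = 1.4056.
x_cross = 2·47.2·1.4056 = 132.69 m.

132.7 m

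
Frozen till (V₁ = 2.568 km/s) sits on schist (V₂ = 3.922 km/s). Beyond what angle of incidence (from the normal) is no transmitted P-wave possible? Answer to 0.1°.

40.9°

Critical incidence: sin θ_c = V₁/V₂ = 2.568/3.922 = 0.6548.
θ_c = arcsin 0.6548 = 40.90°.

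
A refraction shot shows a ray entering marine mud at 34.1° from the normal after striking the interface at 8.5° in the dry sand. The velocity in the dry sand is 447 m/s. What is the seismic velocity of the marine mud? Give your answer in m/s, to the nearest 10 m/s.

1700 m/s

Snell's law: sin 8.5°/V₁ = sin 34.1°/V₂.
V₂ = V₁·sin 34.1°/sin 8.5° = 447 × 3.7930 = 1695.46 m/s.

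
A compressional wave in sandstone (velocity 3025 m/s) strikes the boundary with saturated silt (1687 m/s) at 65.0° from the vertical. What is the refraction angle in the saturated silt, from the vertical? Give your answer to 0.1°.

30.4°

sin θ₁/V₁ = sin θ₂/V₂ ⇒ sin θ₂ = 1687·sin 65.0°/3025 = 1687·0.9063/3025 = 0.5054.
θ₂ = arcsin 0.5054 = 30.36° from the normal.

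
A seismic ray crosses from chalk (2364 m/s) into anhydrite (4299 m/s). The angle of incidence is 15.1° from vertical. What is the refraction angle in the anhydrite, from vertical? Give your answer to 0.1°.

28.3°

sin θ₁/V₁ = sin θ₂/V₂ ⇒ sin θ₂ = 4299·sin 15.1°/2364 = 4299·0.2605/2364 = 0.4737.
θ₂ = sin⁻¹(0.4737) = 28.28° (from vertical).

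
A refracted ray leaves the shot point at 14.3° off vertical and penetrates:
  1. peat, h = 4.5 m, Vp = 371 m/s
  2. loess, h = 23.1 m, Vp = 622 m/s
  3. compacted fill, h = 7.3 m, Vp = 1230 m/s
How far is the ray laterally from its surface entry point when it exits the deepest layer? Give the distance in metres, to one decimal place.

Apply Snell's law at each interface; in layer i the horizontal offset is hᵢ·tan θᵢ.
Layer 1: θ = 14.30°; offset = 4.5·tan 14.30° = 1.147 m.
Layer 2: sin θ = 622·sin 14.3°/371 = 0.4141, θ = 24.46°; offset = 23.1·tan 24.46° = 10.509 m.
Layer 3: sin θ = 1230·sin 14.3°/371 = 0.8189, θ = 54.97°; offset = 7.3·tan 54.97° = 10.415 m.
Total horizontal offset = 22.072 m.

22.1 m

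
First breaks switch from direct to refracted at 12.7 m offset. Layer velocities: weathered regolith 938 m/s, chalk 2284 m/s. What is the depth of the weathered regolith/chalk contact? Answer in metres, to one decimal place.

h = (x_cross/2)·√((V₂−V₁)/(V₂+V₁)).
(V₂−V₁)/(V₂+V₁) = (2284−938)/(2284+938) = 0.4178; √ = 0.6463.
h = (12.7/2)·0.6463 = 4.10 m.

4.1 m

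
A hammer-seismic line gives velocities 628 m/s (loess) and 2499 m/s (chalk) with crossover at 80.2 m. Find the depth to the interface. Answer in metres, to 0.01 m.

h = (x_cross/2)·√((V₂−V₁)/(V₂+V₁)).
(V₂−V₁)/(V₂+V₁) = (2499−628)/(2499+628) = 0.5983; √ = 0.7735.
h = (80.2/2)·0.7735 = 31.02 m.

31.02 m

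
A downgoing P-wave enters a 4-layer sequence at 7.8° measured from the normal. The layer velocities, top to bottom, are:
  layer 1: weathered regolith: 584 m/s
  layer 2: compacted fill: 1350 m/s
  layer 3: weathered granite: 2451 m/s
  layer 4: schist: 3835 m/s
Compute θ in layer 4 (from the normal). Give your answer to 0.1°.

63.0°

Snell's law across each interface conserves sin θ / V, so sin θ_4 = V_4·sin θ₁/V₁.
sin θ_4 = 3835 × sin 7.8° / 584 = 0.8912.
θ_4 = 63.03° from the vertical.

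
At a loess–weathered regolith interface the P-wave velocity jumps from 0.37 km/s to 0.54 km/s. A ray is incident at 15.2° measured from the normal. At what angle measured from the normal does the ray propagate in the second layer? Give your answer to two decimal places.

Snell's law: sin θ₂ = (V₂/V₁)·sin θ₁ = (0.54/0.37)·sin 15.2° = 0.3827.
θ₂ = arcsin 0.3827 = 22.50° from the normal.

22.50°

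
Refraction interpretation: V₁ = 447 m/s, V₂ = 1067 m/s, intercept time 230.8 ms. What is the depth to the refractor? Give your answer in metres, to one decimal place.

θ_c = arcsin(447/1067) = 24.77°; cos θ_c = 0.9080.
tᵢ = 2h cos θ_c/V₁ ⇒ h = tᵢ·V₁/(2 cos θ_c) = 0.2308·447/(2·0.9080) = 56.81 m.

56.8 m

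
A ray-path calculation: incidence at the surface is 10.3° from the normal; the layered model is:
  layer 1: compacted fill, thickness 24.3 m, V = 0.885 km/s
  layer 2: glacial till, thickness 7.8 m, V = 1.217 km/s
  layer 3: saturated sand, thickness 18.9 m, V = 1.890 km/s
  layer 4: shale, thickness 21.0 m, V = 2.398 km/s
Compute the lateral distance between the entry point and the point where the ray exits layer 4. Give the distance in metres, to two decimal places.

Apply Snell's law at each interface; in layer i the horizontal offset is hᵢ·tan θᵢ.
Layer 1: θ = 10.30°; offset = 24.3·tan 10.30° = 4.4161 m.
Layer 2: sin θ = 1.217·sin 10.3°/0.885 = 0.2459, θ = 14.23°; offset = 7.8·tan 14.23° = 1.9786 m.
Layer 3: sin θ = 1.890·sin 10.3°/0.885 = 0.3818, θ = 22.45°; offset = 18.9·tan 22.45° = 7.8086 m.
Layer 4: sin θ = 2.398·sin 10.3°/0.885 = 0.4845, θ = 28.98°; offset = 21.0·tan 28.98° = 11.6303 m.
Summing the layer offsets gives 25.8335 m.

25.83 m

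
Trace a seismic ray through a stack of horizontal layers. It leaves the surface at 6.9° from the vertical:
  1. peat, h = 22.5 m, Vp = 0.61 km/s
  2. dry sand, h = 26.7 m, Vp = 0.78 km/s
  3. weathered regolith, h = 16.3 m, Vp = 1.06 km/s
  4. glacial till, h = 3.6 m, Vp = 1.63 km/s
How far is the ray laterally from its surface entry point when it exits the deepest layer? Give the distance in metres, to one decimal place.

11.6 m

Apply Snell's law at each interface; in layer i the horizontal offset is hᵢ·tan θᵢ.
Layer 1: θ = 6.90°; offset = 22.5·tan 6.90° = 2.723 m.
Layer 2: sin θ = 0.78·sin 6.9°/0.61 = 0.1536, θ = 8.84°; offset = 26.7·tan 8.84° = 4.151 m.
Layer 3: sin θ = 1.06·sin 6.9°/0.61 = 0.2088, θ = 12.05°; offset = 16.3·tan 12.05° = 3.479 m.
Layer 4: sin θ = 1.63·sin 6.9°/0.61 = 0.3210, θ = 18.72°; offset = 3.6·tan 18.72° = 1.220 m.
Summing the layer offsets gives 11.573 m.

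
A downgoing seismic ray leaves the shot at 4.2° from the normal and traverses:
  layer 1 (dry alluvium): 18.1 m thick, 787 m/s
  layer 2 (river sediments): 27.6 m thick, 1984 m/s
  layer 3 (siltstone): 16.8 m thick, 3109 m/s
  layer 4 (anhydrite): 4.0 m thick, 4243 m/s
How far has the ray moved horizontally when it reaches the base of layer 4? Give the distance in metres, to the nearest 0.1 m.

13.3 m

p = sin θ₁/V₁ = sin 4.2°/787 = 9.3060e-05 s/m is conserved through the stack.
Layer 1: θ = 4.20°; offset = 18.1·tan 4.20° = 1.329 m.
Layer 2: sin θ = p·1984 = 0.1846 → θ = 10.64°; offset = 27.6·tan 10.64° = 5.185 m.
Layer 3: sin θ = p·3109 = 0.2893 → θ = 16.82°; offset = 16.8·tan 16.82° = 5.078 m.
Layer 4: sin θ = p·4243 = 0.3949 → θ = 23.26°; offset = 4.0·tan 23.26° = 1.719 m.
Total horizontal offset = 13.311 m.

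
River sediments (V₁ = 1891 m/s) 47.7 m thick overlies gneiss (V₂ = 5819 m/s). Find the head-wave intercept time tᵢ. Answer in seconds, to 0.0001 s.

0.0477 s

θ_c = arcsin(V₁/V₂) = arcsin(1891/5819) = 18.96°; cos θ_c = 0.9457.
tᵢ = 2h·cos θ_c / V₁ = 2·47.7·0.9457 / 1891 = 0.04771 s.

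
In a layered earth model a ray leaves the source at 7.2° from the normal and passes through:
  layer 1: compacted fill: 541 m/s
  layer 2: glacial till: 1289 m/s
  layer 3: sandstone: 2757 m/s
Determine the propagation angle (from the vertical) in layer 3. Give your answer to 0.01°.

39.70°

Ray parameter p = sin 7.2° / 541 = 2.3167e-04 s/m.
sin θ_3 = p·V_3 = 2.3167e-04 × 2757 = 0.6387.
θ_3 = arcsin 0.6387 = 39.70°.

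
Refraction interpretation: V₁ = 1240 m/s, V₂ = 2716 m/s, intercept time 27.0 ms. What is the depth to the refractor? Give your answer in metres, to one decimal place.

18.8 m

θ_c = arcsin(1240/2716) = 27.16°; cos θ_c = 0.8897.
tᵢ = 2h cos θ_c/V₁ ⇒ h = tᵢ·V₁/(2 cos θ_c) = 0.027·1240/(2·0.8897) = 18.82 m.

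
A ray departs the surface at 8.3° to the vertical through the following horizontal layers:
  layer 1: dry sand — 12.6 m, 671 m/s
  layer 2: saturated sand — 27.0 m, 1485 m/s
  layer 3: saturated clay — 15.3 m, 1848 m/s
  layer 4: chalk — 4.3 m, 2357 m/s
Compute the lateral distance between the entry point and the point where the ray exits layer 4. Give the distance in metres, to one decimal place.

Apply Snell's law at each interface; in layer i the horizontal offset is hᵢ·tan θᵢ.
Layer 1: θ = 8.30°; offset = 12.6·tan 8.30° = 1.838 m.
Layer 2: sin θ = 1485·sin 8.3°/671 = 0.3195, θ = 18.63°; offset = 27.0·tan 18.63° = 9.103 m.
Layer 3: sin θ = 1848·sin 8.3°/671 = 0.3976, θ = 23.43°; offset = 15.3·tan 23.43° = 6.629 m.
Layer 4: sin θ = 2357·sin 8.3°/671 = 0.5071, θ = 30.47°; offset = 4.3·tan 30.47° = 2.530 m.
Total horizontal offset = 20.100 m.

20.1 m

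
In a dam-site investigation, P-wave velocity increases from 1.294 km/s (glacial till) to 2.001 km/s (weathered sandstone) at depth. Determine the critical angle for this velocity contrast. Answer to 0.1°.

At critical incidence the refracted ray runs along the interface (θ₂ = 90°), so sin θ_c = V₁/V₂.
θ_c = arcsin(1.294/2.001) = arcsin 0.6467 = 40.29°.

40.3°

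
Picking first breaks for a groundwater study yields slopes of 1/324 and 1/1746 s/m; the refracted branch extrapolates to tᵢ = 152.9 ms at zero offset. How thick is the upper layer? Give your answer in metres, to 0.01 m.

h = tᵢ·V₁·V₂ / (2·√(V₂²−V₁²)).
√(V₂²−V₁²) = √(1746² − 324²) = 1715.7 m/s.
h = 0.1529 s × 324 × 1746 / (2 × 1715.7) = 25.21 m.

25.21 m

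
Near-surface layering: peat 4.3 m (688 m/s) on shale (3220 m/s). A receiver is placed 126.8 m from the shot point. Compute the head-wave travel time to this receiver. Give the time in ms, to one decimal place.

51.6 ms

θ_c = arcsin(V₁/V₂) = arcsin(688/3220) = 12.34°, cos θ_c = 0.9769.
Intercept time tᵢ = 2h cos θ_c / V₁ = 2·4.3·0.9769/688 = 0.01221 s.
t = x/V₂ + tᵢ = 126.8/3220 + 0.01221 = 0.05159 s.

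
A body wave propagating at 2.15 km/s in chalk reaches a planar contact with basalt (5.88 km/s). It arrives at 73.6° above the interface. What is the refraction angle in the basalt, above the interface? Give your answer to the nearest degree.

39°

Convert to the normal: θ₁ = 90° − 73.6° = 16.4°.
sin θ₁/V₁ = sin θ₂/V₂ ⇒ sin θ₂ = 5.88·sin 16.4°/2.15 = 5.88·0.2823/2.15 = 0.7722.
θ₂ = sin⁻¹(0.7722) = 50.55° (from vertical).
From the interface: 90° − 50.55° = 39.45°.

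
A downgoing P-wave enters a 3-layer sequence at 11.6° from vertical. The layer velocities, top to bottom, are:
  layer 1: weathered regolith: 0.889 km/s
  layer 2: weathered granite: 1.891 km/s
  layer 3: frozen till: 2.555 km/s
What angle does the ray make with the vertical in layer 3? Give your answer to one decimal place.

35.3°

Ray parameter p = sin 11.6° / 0.889 = 2.2618e-01 s/km.
sin θ_3 = p·V_3 = 2.2618e-01 × 2.555 = 0.5779.
θ_3 = 35.30° from the vertical.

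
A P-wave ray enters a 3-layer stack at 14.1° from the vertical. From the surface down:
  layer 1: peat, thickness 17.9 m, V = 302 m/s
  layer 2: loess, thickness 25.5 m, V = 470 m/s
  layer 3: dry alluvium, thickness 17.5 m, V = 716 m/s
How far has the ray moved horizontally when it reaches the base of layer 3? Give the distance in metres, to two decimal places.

27.33 m

Apply Snell's law at each interface; in layer i the horizontal offset is hᵢ·tan θᵢ.
Layer 1: θ = 14.10°; offset = 17.9·tan 14.10° = 4.4962 m.
Layer 2: sin θ = 470·sin 14.1°/302 = 0.3791, θ = 22.28°; offset = 25.5·tan 22.28° = 10.4480 m.
Layer 3: sin θ = 716·sin 14.1°/302 = 0.5776, θ = 35.28°; offset = 17.5·tan 35.28° = 12.3817 m.
Summing the layer offsets gives 27.3258 m.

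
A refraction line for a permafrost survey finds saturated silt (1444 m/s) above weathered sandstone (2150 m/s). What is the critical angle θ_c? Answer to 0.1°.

Critical incidence: sin θ_c = V₁/V₂ = 1444/2150 = 0.6716.
θ_c = arcsin 0.6716 = 42.19°.

42.2°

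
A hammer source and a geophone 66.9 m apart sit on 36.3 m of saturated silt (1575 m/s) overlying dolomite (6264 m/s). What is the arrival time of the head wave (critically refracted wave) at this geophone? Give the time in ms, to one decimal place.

55.3 ms

θ_c = arcsin(V₁/V₂) = arcsin(1575/6264) = 14.56°, cos θ_c = 0.9679.
Intercept time tᵢ = 2h cos θ_c / V₁ = 2·36.3·0.9679/1575 = 0.04461 s.
t = x/V₂ + tᵢ = 66.9/6264 + 0.04461 = 0.05529 s.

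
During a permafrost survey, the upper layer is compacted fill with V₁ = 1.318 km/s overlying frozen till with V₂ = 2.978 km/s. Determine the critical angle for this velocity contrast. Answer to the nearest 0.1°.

Critical incidence: sin θ_c = V₁/V₂ = 1.318/2.978 = 0.4426.
θ_c = arcsin 0.4426 = 26.27°.

26.3°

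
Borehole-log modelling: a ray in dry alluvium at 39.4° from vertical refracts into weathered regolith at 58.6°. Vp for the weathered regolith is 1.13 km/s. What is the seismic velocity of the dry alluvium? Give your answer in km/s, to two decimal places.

sin 39.4° = 0.6347; sin 58.6° = 0.8536.
V₁ = V₂·(sin θ₁/sin θ₂) = 1.13·(0.6347/0.8536) = 0.84 km/s.

0.84 km/s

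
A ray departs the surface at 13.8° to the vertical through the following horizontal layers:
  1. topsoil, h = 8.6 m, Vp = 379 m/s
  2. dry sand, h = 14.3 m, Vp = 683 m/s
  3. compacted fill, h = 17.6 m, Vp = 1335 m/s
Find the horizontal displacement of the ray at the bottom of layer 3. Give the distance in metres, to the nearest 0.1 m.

36.2 m

p = sin θ₁/V₁ = sin 13.8°/379 = 6.2938e-04 s/m is conserved through the stack.
Layer 1: θ = 13.80°; offset = 8.6·tan 13.80° = 2.112 m.
Layer 2: sin θ = p·683 = 0.4299 → θ = 25.46°; offset = 14.3·tan 25.46° = 6.808 m.
Layer 3: sin θ = p·1335 = 0.8402 → θ = 57.16°; offset = 17.6·tan 57.16° = 27.271 m.
Summing the layer offsets gives 36.192 m.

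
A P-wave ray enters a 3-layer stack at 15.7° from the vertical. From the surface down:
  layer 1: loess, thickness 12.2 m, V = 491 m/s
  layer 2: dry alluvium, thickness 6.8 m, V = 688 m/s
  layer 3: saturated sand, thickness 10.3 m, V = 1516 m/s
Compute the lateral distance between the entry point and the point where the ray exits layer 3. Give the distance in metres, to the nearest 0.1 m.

21.9 m

p = sin θ₁/V₁ = sin 15.7°/491 = 5.5112e-04 s/m is conserved through the stack.
Layer 1: θ = 15.70°; offset = 12.2·tan 15.70° = 3.429 m.
Layer 2: sin θ = p·688 = 0.3792 → θ = 22.28°; offset = 6.8·tan 22.28° = 2.786 m.
Layer 3: sin θ = p·1516 = 0.8355 → θ = 56.67°; offset = 10.3·tan 56.67° = 15.661 m.
Total horizontal offset = 21.877 m.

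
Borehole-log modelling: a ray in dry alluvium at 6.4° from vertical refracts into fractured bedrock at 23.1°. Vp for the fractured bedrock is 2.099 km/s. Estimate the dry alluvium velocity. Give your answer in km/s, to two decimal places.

sin 6.4° = 0.1115; sin 23.1° = 0.3923.
V₁ = V₂·(sin θ₁/sin θ₂) = 2.099·(0.1115/0.3923) = 0.60 km/s.

0.60 km/s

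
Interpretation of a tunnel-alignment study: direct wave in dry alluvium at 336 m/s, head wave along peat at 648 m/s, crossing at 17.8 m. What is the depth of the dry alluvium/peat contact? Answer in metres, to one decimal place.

5.0 m

x_cross = 2h·√((V₂+V₁)/(V₂−V₁)) → h = x_cross / (2·√((V₂+V₁)/(V₂−V₁))).
√((V₂+V₁)/(V₂−V₁)) = √((648+336)/(648−336)) = 1.7759.
h = 17.8 / (2·1.7759) = 5.01 m.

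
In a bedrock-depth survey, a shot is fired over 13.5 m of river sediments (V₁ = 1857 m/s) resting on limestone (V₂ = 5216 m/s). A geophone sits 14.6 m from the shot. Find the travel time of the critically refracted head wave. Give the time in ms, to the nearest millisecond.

16 ms

θ_c = arcsin(V₁/V₂) = arcsin(1857/5216) = 20.86°, cos θ_c = 0.9345.
Intercept time tᵢ = 2h cos θ_c / V₁ = 2·13.5·0.9345/1857 = 0.01359 s.
t = x/V₂ + tᵢ = 14.6/5216 + 0.01359 = 0.01639 s.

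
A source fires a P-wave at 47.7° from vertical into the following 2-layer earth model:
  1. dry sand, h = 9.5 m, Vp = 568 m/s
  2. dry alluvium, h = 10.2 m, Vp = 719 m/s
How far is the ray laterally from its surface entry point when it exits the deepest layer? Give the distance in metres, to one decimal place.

37.6 m

Apply Snell's law at each interface; in layer i the horizontal offset is hᵢ·tan θᵢ.
Layer 1: θ = 47.70°; offset = 9.5·tan 47.70° = 10.440 m.
Layer 2: sin θ = 719·sin 47.7°/568 = 0.9363, θ = 69.43°; offset = 10.2·tan 69.43° = 27.183 m.
Σ offsets = 37.624 m.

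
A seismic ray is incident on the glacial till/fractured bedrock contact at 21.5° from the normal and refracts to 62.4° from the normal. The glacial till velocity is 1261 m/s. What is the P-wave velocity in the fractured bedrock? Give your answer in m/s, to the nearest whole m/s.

3049 m/s

sin 21.5° = 0.3665; sin 62.4° = 0.8862.
V₂ = V₁·(sin θ₂/sin θ₁) = 1261·(0.8862/0.3665) = 3049.11 m/s.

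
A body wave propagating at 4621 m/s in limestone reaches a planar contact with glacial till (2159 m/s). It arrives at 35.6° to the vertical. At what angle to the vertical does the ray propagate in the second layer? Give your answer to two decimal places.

15.78°

sin θ₁/V₁ = sin θ₂/V₂ ⇒ sin θ₂ = 2159·sin 35.6°/4621 = 2159·0.5821/4621 = 0.2720.
θ₂ = sin⁻¹(0.2720) = 15.78° (from vertical).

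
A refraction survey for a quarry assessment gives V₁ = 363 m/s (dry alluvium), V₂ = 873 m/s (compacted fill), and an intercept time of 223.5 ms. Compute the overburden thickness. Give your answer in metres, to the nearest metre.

h = tᵢ·V₁·V₂ / (2·√(V₂²−V₁²)).
√(V₂²−V₁²) = √(873² − 363²) = 794.0 m/s.
h = 0.2235 s × 363 × 873 / (2 × 794.0) = 44.60 m.

45 m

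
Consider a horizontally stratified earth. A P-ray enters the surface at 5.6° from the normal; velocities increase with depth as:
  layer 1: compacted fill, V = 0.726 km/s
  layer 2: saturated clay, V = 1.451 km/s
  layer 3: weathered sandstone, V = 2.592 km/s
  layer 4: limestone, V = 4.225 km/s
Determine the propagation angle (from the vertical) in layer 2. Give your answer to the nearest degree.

Snell's law across each interface conserves sin θ / V, so sin θ_2 = V_2·sin θ₁/V₁.
sin θ_2 = 1.451 × sin 5.6° / 0.726 = 0.1950.
θ_2 = arcsin 0.1950 = 11.25°.

11°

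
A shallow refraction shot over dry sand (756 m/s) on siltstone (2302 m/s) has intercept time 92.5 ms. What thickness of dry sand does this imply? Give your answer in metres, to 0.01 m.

37.02 m

h = tᵢ·V₁·V₂ / (2·√(V₂²−V₁²)).
√(V₂²−V₁²) = √(2302² − 756²) = 2174.3 m/s.
h = 0.0925 s × 756 × 2302 / (2 × 2174.3) = 37.02 m.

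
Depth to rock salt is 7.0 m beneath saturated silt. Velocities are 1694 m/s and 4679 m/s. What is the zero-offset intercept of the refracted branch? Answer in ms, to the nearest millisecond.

8 ms

θ_c = arcsin(V₁/V₂) = arcsin(1694/4679) = 21.23°; cos θ_c = 0.9322.
tᵢ = 2h·cos θ_c / V₁ = 2·7.0·0.9322 / 1694 = 0.00770 s.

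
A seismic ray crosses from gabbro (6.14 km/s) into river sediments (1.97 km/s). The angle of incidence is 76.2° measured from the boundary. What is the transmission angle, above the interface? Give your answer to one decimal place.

85.6°

Convert to the normal: θ₁ = 90° − 76.2° = 13.8°.
sin θ₁/V₁ = sin θ₂/V₂ ⇒ sin θ₂ = 1.97·sin 13.8°/6.14 = 1.97·0.2385/6.14 = 0.0765.
θ₂ = sin⁻¹(0.0765) = 4.39° (from vertical).
From the interface: 90° − 4.39° = 85.61°.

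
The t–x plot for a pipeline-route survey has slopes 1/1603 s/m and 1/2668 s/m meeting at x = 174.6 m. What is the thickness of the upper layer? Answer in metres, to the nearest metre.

44 m

h = (x_cross/2)·√((V₂−V₁)/(V₂+V₁)).
(V₂−V₁)/(V₂+V₁) = (2668−1603)/(2668+1603) = 0.2494; √ = 0.4994.
h = (174.6/2)·0.4994 = 43.59 m.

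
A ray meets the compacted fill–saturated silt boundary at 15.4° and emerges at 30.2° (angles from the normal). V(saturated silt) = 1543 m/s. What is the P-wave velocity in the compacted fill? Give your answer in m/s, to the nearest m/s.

815 m/s

Snell's law: sin 15.4°/V₁ = sin 30.2°/V₂.
V₁ = V₂·sin 15.4°/sin 30.2° = 1543 × 0.5279 = 814.59 m/s.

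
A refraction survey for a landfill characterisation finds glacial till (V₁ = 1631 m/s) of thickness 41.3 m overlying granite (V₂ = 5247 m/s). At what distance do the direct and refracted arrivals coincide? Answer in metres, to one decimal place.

113.9 m

θ_c = arcsin(1631/5247) = 18.11°, so cos θ_c = 0.9505 and tᵢ = 2h cos θ_c/V₁ = 0.0481 s.
At crossover x/V₁ = x/V₂ + tᵢ ⇒ x = tᵢ/(1/V₁ − 1/V₂) = 0.04813/(6.1312e-04 − 1.9059e-04) = 113.92 m.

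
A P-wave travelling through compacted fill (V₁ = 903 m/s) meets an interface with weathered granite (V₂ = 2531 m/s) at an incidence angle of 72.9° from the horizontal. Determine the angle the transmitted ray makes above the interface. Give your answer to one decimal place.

34.5°

Angle from the normal: 90° − 72.9° = 17.1°.
Snell's law: sin θ₂ = (V₂/V₁)·sin θ₁ = (2531/903)·sin 17.1° = 0.8242.
θ₂ = arcsin 0.8242 = 55.50° from the normal.
From the interface: 90° − 55.50° = 34.50°.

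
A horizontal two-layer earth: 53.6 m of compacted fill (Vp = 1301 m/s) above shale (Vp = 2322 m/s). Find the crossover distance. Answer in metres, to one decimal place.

x_cross = 2h·√((V₂+V₁)/(V₂−V₁)).
(V₂+V₁)/(V₂−V₁) = (2322+1301)/(2322−1301) = 3.5485; √ = 1.8837.
x_cross = 2·53.6·1.8837 = 201.94 m.

201.9 m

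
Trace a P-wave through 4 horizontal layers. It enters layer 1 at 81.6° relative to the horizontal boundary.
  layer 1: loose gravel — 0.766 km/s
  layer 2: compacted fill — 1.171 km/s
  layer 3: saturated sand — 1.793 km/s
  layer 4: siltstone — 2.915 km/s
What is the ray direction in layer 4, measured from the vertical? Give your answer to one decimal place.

From the normal: θ₁ = 90° − 81.6° = 8.4°.
Snell's law across each interface conserves sin θ / V, so sin θ_4 = V_4·sin θ₁/V₁.
sin θ_4 = 2.915 × sin 8.4° / 0.766 = 0.5559.
θ_4 = 33.77° from the vertical.

33.8°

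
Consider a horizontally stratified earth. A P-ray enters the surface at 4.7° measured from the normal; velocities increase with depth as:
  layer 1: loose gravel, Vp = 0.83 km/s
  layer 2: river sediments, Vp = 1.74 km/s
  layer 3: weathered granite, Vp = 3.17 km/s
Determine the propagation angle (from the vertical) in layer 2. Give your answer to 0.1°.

9.9°

Ray parameter p = sin 4.7° / 0.83 = 9.8721e-02 s/km.
sin θ_2 = p·V_2 = 9.8721e-02 × 1.74 = 0.1718.
θ_2 = arcsin 0.1718 = 9.89°.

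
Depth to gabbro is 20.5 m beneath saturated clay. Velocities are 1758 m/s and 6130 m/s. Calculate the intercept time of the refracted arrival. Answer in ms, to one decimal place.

θ_c = arcsin(V₁/V₂) = arcsin(1758/6130) = 16.67°; cos θ_c = 0.9580.
tᵢ = 2h·cos θ_c / V₁ = 2·20.5·0.9580 / 1758 = 0.02234 s.

22.3 ms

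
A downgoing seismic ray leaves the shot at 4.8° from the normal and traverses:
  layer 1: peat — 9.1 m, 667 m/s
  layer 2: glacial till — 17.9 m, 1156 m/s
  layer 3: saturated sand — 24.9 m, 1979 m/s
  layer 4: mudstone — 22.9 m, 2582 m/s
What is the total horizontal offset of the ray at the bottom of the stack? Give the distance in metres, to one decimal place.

p = sin θ₁/V₁ = sin 4.8°/667 = 1.2545e-04 s/m is conserved through the stack.
Layer 1: θ = 4.80°; offset = 9.1·tan 4.80° = 0.764 m.
Layer 2: sin θ = p·1156 = 0.1450 → θ = 8.34°; offset = 17.9·tan 8.34° = 2.624 m.
Layer 3: sin θ = p·1979 = 0.2483 → θ = 14.38°; offset = 24.9·tan 14.38° = 6.382 m.
Layer 4: sin θ = p·2582 = 0.3239 → θ = 18.90°; offset = 22.9·tan 18.90° = 7.841 m.
Total horizontal offset = 17.610 m.

17.6 m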